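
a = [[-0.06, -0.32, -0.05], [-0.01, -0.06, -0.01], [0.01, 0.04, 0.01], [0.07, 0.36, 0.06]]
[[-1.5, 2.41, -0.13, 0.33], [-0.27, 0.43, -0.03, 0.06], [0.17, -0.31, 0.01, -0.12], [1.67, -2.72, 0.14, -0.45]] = a @[[6.21, -11.99, -3.76, -9.87],[4.75, -6.06, 1.11, 3.15],[-7.86, 5.04, -0.01, -14.92]]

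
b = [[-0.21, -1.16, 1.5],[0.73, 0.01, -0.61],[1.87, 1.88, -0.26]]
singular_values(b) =[3.04, 1.4, 0.68]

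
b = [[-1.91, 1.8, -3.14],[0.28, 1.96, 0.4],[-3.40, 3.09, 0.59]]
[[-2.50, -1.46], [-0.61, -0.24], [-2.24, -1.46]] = b@[[0.33, 0.28], [-0.43, -0.2], [0.35, 0.18]]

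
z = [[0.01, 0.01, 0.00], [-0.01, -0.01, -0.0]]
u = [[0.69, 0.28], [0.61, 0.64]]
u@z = [[0.00, 0.00, 0.00], [-0.00, -0.00, 0.00]]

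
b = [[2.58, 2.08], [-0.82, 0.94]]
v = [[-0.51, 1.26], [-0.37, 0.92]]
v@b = [[-2.35, 0.12], [-1.71, 0.10]]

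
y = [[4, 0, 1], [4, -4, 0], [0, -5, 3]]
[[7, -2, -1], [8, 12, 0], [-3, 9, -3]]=y @ [[2, 0, 0], [0, -3, 0], [-1, -2, -1]]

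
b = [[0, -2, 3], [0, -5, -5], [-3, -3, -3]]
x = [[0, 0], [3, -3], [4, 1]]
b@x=[[6, 9], [-35, 10], [-21, 6]]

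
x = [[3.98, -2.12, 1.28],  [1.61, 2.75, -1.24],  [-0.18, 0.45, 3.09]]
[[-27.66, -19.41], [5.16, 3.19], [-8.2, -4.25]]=x @ [[-4.33, -3.13], [2.91, 2.15], [-3.33, -1.87]]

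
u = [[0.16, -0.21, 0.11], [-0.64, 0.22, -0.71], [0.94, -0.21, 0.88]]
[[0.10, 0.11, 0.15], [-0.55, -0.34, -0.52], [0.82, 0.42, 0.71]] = u@[[0.81, 0.12, 0.54], [0.2, -0.26, -0.23], [0.11, 0.29, 0.18]]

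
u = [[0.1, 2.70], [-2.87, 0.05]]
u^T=[[0.1, -2.87], [2.70, 0.05]]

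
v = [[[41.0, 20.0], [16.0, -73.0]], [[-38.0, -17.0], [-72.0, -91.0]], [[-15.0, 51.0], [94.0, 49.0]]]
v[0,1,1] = -73.0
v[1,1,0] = -72.0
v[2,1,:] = [94.0, 49.0]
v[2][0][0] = -15.0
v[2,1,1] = 49.0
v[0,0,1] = 20.0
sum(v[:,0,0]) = -12.0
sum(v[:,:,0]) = 26.0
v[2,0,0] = -15.0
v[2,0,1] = 51.0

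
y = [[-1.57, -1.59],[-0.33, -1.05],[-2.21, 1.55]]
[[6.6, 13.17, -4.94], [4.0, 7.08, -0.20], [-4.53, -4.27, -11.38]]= y @ [[-0.51, -2.29, 4.33],[-3.65, -6.02, -1.17]]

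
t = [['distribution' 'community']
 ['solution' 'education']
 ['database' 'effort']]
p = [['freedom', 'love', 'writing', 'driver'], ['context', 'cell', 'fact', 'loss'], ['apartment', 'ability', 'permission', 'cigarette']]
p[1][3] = 'loss'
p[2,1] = 'ability'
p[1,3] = 'loss'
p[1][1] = 'cell'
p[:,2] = ['writing', 'fact', 'permission']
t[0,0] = 'distribution'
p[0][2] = 'writing'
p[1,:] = ['context', 'cell', 'fact', 'loss']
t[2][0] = 'database'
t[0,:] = ['distribution', 'community']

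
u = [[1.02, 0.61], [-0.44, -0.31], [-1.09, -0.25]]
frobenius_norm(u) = 1.72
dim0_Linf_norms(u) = [1.09, 0.61]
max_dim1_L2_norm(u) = 1.19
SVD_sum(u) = [[1.08,  0.47], [-0.48,  -0.21], [-1.01,  -0.44]] + [[-0.06, 0.14], [0.04, -0.1], [-0.08, 0.19]]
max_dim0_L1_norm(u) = 2.55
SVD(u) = [[-0.70,0.53], [0.31,-0.38], [0.65,0.76]] @ diag([1.695733607815313, 0.27800635123259715]) @ [[-0.92,-0.4], [-0.4,0.92]]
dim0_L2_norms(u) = [1.56, 0.73]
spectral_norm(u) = 1.70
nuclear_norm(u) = 1.97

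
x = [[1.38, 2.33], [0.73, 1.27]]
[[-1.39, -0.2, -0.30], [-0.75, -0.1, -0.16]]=x@[[-0.18,-0.48,-0.17], [-0.49,0.2,-0.03]]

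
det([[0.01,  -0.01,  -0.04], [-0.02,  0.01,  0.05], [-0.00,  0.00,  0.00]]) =0.000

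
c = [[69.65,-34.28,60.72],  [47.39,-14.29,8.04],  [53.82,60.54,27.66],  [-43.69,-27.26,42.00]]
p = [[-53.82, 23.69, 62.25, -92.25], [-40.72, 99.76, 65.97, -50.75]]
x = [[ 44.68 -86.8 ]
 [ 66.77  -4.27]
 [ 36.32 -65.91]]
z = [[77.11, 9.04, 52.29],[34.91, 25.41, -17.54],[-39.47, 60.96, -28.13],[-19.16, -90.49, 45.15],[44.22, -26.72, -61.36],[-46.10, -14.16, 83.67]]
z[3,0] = -19.16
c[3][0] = -43.69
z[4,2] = -61.36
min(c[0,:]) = -34.28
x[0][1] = -86.8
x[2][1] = -65.91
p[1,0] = -40.72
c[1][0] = 47.39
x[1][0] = 66.77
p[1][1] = 99.76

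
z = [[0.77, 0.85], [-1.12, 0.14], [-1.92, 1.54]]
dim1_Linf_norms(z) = [0.85, 1.12, 1.92]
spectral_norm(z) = 2.66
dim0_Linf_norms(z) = [1.92, 1.54]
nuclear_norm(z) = 3.92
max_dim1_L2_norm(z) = 2.46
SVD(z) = [[-0.08, -0.90], [0.39, 0.38], [0.92, -0.23]] @ diag([2.657888285623176, 1.2581851458140392]) @ [[-0.85, 0.53], [-0.53, -0.85]]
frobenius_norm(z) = 2.94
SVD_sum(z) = [[0.17, -0.11], [-0.87, 0.54], [-2.07, 1.29]] + [[0.60, 0.96], [-0.25, -0.4], [0.15, 0.25]]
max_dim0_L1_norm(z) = 3.81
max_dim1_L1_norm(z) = 3.46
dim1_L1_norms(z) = [1.62, 1.26, 3.46]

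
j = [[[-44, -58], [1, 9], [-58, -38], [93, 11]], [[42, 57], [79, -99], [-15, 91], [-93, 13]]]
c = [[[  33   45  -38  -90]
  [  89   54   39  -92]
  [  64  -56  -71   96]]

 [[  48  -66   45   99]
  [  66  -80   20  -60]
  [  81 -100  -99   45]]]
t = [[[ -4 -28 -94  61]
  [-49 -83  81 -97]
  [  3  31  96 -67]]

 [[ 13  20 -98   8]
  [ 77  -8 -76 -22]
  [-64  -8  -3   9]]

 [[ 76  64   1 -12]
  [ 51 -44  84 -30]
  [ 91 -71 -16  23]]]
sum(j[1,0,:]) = 99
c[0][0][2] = -38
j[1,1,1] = -99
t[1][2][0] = -64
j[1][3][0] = -93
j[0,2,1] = -38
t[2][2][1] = -71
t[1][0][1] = 20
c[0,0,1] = 45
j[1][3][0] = -93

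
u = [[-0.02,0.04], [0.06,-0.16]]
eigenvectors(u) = [[0.93, -0.25], [0.36, 0.97]]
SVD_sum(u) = [[-0.02, 0.04], [0.06, -0.16]] + [[-0.00,-0.00],[-0.00,-0.00]]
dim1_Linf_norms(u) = [0.04, 0.16]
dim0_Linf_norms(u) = [0.06, 0.16]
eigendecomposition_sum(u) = [[-0.0, -0.0], [-0.00, -0.0]] + [[-0.02, 0.04], [0.06, -0.16]]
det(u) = 0.00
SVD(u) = [[-0.25,0.97], [0.97,0.25]] @ diag([0.17657710405180044, 0.004530598710947908]) @ [[0.36, -0.93], [-0.93, -0.36]]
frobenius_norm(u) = 0.18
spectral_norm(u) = 0.18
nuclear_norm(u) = 0.18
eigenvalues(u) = [-0.0, -0.18]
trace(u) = -0.18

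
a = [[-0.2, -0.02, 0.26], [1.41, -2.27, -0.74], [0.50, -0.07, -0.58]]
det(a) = 0.008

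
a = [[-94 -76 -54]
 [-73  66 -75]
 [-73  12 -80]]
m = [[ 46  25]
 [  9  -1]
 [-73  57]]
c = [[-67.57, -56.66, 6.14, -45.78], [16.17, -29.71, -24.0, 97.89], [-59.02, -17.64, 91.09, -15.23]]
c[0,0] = -67.57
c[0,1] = -56.66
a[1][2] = -75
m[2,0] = -73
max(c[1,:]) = 97.89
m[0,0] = 46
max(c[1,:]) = 97.89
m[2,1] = 57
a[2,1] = 12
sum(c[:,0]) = -110.41999999999999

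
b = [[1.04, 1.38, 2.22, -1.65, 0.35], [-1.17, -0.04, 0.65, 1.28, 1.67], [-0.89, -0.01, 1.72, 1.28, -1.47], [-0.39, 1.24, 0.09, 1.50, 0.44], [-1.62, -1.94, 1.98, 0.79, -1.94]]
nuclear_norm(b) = 12.55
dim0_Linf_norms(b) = [1.62, 1.94, 2.22, 1.65, 1.94]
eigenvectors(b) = [[-0.31-0.21j, -0.31+0.21j, (-0.61+0j), -0.61-0.00j, (0.76+0j)], [-0.00-0.53j, -0.00+0.53j, (-0.13-0.28j), -0.13+0.28j, (-0.42+0j)], [0.23+0.16j, 0.23-0.16j, -0.46-0.24j, (-0.46+0.24j), (0.17+0j)], [(-0.21+0.01j), (-0.21-0.01j), (-0.39-0.33j), -0.39+0.33j, 0.45+0.00j], [0.67+0.00j, 0.67-0.00j, -0.05j, 0.05j, (0.15+0j)]]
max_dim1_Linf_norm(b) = 2.22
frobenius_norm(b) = 6.59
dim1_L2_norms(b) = [3.28, 2.49, 2.75, 2.04, 3.83]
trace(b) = 2.28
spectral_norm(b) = 4.58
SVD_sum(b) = [[0.34,0.29,-0.36,-0.29,0.35], [-0.27,-0.23,0.29,0.23,-0.28], [-1.15,-0.96,1.23,0.98,-1.2], [-0.06,-0.05,0.06,0.05,-0.06], [-1.73,-1.45,1.85,1.47,-1.80]] + [[0.94, 0.63, 2.05, -1.74, -0.72], [-0.33, -0.23, -0.73, 0.62, 0.26], [0.16, 0.11, 0.35, -0.29, -0.12], [-0.24, -0.16, -0.53, 0.45, 0.19], [0.14, 0.09, 0.3, -0.26, -0.11]] + [[-0.18, 0.6, 0.49, 0.46, 0.57], [-0.32, 1.05, 0.86, 0.81, 1.0], [-0.12, 0.38, 0.31, 0.29, 0.36], [-0.28, 0.92, 0.75, 0.71, 0.88], [0.10, -0.33, -0.27, -0.25, -0.31]] + [[-0.05,-0.13,0.05,-0.08,0.15], [-0.26,-0.63,0.23,-0.38,0.69], [0.19,0.48,-0.18,0.29,-0.52], [0.21,0.52,-0.19,0.31,-0.56], [-0.11,-0.26,0.1,-0.16,0.29]] + [[-0.0, 0.0, -0.00, -0.00, -0.00],[0.01, -0.0, 0.0, 0.0, 0.00],[0.03, -0.01, 0.01, 0.01, 0.0],[-0.02, 0.01, -0.01, -0.01, -0.00],[-0.02, 0.01, -0.0, -0.01, -0.0]]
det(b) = -3.89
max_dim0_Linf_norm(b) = 2.22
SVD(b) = [[-0.16, 0.9, -0.37, 0.14, 0.12], [0.13, -0.32, -0.66, 0.64, -0.21], [0.54, 0.15, -0.24, -0.48, -0.63], [0.03, -0.23, -0.58, -0.52, 0.59], [0.81, 0.13, 0.21, 0.26, 0.45]] @ diag([4.582976375018403, 3.3476351617679363, 2.8900189025234764, 1.6738615825344814, 0.05238812165292837]) @ [[-0.46, -0.39, 0.5, 0.39, -0.48], [0.31, 0.21, 0.68, -0.58, -0.24], [0.17, -0.55, -0.45, -0.43, -0.53], [-0.24, -0.59, 0.22, -0.36, 0.64], [-0.78, 0.38, -0.19, -0.45, -0.12]]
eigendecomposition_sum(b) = [[0.28+0.32j, (0.39+0.42j), -0.28-0.63j, -0.24+0.11j, 0.73-0.07j], [-0.14+0.58j, -0.17+0.79j, 0.51-0.84j, (-0.32-0.19j), (0.67+0.8j)], [-0.21-0.23j, -0.30-0.31j, 0.22+0.47j, (0.18-0.08j), -0.55+0.06j], [(0.23+0.04j), (0.32+0.05j), -0.34-0.18j, -0.07+0.13j, (0.3-0.28j)], [(-0.73-0.18j), -0.99-0.21j, (1.05+0.64j), (0.24-0.4j), (-1+0.84j)]] + [[0.28-0.32j, (0.39-0.42j), (-0.28+0.63j), -0.24-0.11j, 0.73+0.07j], [-0.14-0.58j, -0.17-0.79j, (0.51+0.84j), -0.32+0.19j, (0.67-0.8j)], [-0.21+0.23j, -0.30+0.31j, (0.22-0.47j), (0.18+0.08j), (-0.55-0.06j)], [0.23-0.04j, (0.32-0.05j), -0.34+0.18j, (-0.07-0.13j), 0.30+0.28j], [-0.73+0.18j, -0.99+0.21j, 1.05-0.64j, 0.24+0.40j, (-1-0.84j)]] + [[0.26+1.09j,  (0.27-0.22j),  (1.32+0.92j),  (-0.52-2.23j),  (-0.5-0.51j)], [-0.45+0.35j,  0.16+0.08j,  (-0.15+0.8j),  0.92-0.71j,  (0.13-0.34j)], [(-0.23+0.91j),  0.29-0.06j,  (0.63+1.19j),  (0.48-1.86j),  -0.18-0.58j], [(-0.42+0.82j),  0.29+0.00j,  (0.34+1.28j),  (0.86-1.68j),  (-0.04-0.59j)], [-0.08+0.02j,  (0.02+0.02j),  (-0.07+0.1j),  (0.17-0.03j),  (0.04-0.04j)]] + [[0.26-1.09j,  0.27+0.22j,  (1.32-0.92j),  -0.52+2.23j,  -0.50+0.51j], [(-0.45-0.35j),  (0.16-0.08j),  (-0.15-0.8j),  (0.92+0.71j),  (0.13+0.34j)], [(-0.23-0.91j),  0.29+0.06j,  (0.63-1.19j),  (0.48+1.86j),  -0.18+0.58j], [-0.42-0.82j,  (0.29-0j),  (0.34-1.28j),  (0.86+1.68j),  -0.04+0.59j], [-0.08-0.02j,  (0.02-0.02j),  (-0.07-0.1j),  (0.17+0.03j),  (0.04+0.04j)]] + [[-0.03+0.00j, (0.05-0j), (0.15+0j), (-0.14-0j), (-0.11+0j)],[0.02-0.00j, (-0.03+0j), (-0.08-0j), (0.07+0j), (0.06-0j)],[-0.01+0.00j, (0.01-0j), 0.03+0.00j, -0.03-0.00j, (-0.02+0j)],[-0.02+0.00j, 0.03-0.00j, (0.09+0j), -0.08-0.00j, -0.06+0.00j],[-0.01+0.00j, (0.01-0j), 0.03+0.00j, -0.03-0.00j, -0.02+0.00j]]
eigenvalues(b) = [(-0.74+2.55j), (-0.74-2.55j), (1.94+0.65j), (1.94-0.65j), (-0.13+0j)]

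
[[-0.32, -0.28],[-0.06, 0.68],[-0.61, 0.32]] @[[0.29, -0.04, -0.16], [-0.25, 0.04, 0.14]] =[[-0.02,0.0,0.01], [-0.19,0.03,0.1], [-0.26,0.04,0.14]]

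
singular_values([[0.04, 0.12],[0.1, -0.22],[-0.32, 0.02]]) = [0.35, 0.23]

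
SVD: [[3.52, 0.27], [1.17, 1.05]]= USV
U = [[-0.94, -0.35],[-0.35, 0.94]]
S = [3.76, 0.9]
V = [[-0.99, -0.17], [-0.17, 0.99]]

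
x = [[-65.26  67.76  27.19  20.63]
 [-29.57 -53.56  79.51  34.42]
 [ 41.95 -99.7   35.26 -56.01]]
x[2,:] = [41.95, -99.7, 35.26, -56.01]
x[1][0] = -29.57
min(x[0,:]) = -65.26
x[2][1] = -99.7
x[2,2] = 35.26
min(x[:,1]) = -99.7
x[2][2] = 35.26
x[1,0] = -29.57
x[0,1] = 67.76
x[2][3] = -56.01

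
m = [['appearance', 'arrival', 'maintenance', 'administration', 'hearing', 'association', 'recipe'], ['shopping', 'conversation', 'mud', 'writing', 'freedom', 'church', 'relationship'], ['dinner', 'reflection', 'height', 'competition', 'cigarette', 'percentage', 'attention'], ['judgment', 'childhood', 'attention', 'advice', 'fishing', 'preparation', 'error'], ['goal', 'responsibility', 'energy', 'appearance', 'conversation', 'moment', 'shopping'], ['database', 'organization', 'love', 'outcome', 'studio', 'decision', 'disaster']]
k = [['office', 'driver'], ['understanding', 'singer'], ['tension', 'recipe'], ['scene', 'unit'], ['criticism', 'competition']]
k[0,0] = 'office'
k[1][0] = 'understanding'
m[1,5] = 'church'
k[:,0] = ['office', 'understanding', 'tension', 'scene', 'criticism']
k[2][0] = 'tension'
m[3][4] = 'fishing'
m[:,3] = ['administration', 'writing', 'competition', 'advice', 'appearance', 'outcome']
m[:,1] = ['arrival', 'conversation', 'reflection', 'childhood', 'responsibility', 'organization']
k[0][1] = 'driver'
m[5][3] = 'outcome'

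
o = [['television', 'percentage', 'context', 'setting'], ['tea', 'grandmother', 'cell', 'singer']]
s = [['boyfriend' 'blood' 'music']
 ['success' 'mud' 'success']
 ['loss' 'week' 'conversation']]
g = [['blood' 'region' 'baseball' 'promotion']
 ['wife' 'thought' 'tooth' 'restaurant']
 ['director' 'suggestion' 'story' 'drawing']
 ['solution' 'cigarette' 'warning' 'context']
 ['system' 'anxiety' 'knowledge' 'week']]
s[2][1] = 'week'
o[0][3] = 'setting'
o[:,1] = ['percentage', 'grandmother']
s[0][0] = 'boyfriend'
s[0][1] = 'blood'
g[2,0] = 'director'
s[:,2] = ['music', 'success', 'conversation']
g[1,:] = ['wife', 'thought', 'tooth', 'restaurant']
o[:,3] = ['setting', 'singer']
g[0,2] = 'baseball'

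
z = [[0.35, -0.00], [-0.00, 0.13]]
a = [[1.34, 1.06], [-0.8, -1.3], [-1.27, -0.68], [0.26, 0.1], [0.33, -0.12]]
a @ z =[[0.47, 0.14], [-0.28, -0.17], [-0.44, -0.09], [0.09, 0.01], [0.12, -0.02]]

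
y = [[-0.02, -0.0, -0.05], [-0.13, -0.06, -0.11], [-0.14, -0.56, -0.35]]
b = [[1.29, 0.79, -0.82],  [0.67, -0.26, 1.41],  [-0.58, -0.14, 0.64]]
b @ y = [[-0.01,0.41,0.14],[-0.18,-0.77,-0.5],[-0.06,-0.35,-0.18]]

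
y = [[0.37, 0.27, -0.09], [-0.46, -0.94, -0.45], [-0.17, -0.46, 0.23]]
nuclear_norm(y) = 1.90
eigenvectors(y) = [[0.16, -0.94, -0.82], [-0.93, 0.34, 0.09], [-0.32, 0.03, 0.57]]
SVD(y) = [[-0.3,0.49,-0.82], [0.89,0.44,-0.06], [0.33,-0.75,-0.57]] @ diag([1.2564813914300224, 0.43354812995528297, 0.20564661923394784]) @ [[-0.46,-0.85,-0.24], [0.24,0.14,-0.96], [-0.85,0.5,-0.14]]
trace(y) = -0.34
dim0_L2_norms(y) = [0.61, 1.08, 0.51]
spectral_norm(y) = 1.26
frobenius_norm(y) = 1.34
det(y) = -0.11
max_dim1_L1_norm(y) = 1.85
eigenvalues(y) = [-1.02, 0.27, 0.4]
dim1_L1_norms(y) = [0.73, 1.85, 0.86]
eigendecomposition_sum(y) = [[0.06, 0.16, 0.06], [-0.36, -0.95, -0.37], [-0.12, -0.33, -0.13]] + [[0.25, -0.09, 0.38], [-0.09, 0.03, -0.14], [-0.01, 0.00, -0.01]] + [[0.05,0.19,-0.54], [-0.01,-0.02,0.06], [-0.04,-0.13,0.37]]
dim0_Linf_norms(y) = [0.46, 0.94, 0.45]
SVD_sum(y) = [[0.18, 0.32, 0.09], [-0.52, -0.96, -0.27], [-0.19, -0.36, -0.1]] + [[0.05,0.03,-0.2], [0.05,0.03,-0.19], [-0.08,-0.04,0.31]] + [[0.14, -0.08, 0.02], [0.01, -0.01, 0.00], [0.10, -0.06, 0.02]]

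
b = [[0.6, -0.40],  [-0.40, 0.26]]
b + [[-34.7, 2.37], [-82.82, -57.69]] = [[-34.10, 1.97], [-83.22, -57.43]]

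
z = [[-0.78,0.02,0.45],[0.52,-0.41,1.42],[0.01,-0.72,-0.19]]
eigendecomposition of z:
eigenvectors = [[0.94+0.00j, -0.20-0.08j, -0.20+0.08j], [-0.24+0.00j, (-0.8+0j), (-0.8-0j)], [-0.26+0.00j, (-0.03-0.56j), -0.03+0.56j]]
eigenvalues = [(-0.91+0j), (-0.24+1.03j), (-0.24-1.03j)]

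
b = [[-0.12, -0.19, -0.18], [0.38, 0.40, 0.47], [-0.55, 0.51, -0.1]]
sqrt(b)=[[-0.02+0.19j, -0.24-0.00j, -0.14+0.09j],[0.04-0.46j, 0.54+0.08j, 0.31-0.29j],[0.04+0.76j, (0.52-0.13j), (0.31+0.49j)]]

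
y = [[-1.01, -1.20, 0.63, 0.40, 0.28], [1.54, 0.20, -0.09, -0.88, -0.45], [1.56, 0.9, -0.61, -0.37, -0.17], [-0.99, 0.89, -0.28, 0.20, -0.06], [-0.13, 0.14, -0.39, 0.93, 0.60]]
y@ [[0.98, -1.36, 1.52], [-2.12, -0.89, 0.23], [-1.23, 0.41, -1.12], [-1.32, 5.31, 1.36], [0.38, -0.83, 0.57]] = [[0.36, 4.59, -1.81],[2.19, -6.61, 1.03],[0.79, -5.00, 2.66],[-2.80, 1.55, -0.75],[-0.94, 4.33, 1.88]]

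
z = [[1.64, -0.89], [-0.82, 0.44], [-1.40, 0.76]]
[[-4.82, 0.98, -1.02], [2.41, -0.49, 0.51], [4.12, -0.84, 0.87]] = z @ [[-2.8, 0.57, -0.59], [0.26, -0.05, 0.06]]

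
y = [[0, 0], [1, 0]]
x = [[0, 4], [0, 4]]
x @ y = [[4, 0], [4, 0]]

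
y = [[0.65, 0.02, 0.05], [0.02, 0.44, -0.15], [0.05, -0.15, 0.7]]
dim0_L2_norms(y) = [0.65, 0.47, 0.72]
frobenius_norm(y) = 1.08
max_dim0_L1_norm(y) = 0.9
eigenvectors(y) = [[0.14,-0.95,0.28], [-0.90,-0.24,-0.37], [-0.42,0.2,0.88]]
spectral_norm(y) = 0.78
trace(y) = 1.79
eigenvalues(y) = [0.37, 0.64, 0.78]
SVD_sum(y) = [[0.06, -0.08, 0.20], [-0.08, 0.11, -0.26], [0.2, -0.26, 0.61]] + [[0.58,0.15,-0.12],[0.15,0.04,-0.03],[-0.12,-0.03,0.03]] + [[0.01, -0.05, -0.02],  [-0.05, 0.29, 0.14],  [-0.02, 0.14, 0.07]]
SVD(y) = [[-0.28, -0.95, -0.14],  [0.37, -0.24, 0.9],  [-0.88, 0.20, 0.42]] @ diag([0.7794832136622653, 0.6444234604156005, 0.3660933259221338]) @ [[-0.28, 0.37, -0.88], [-0.95, -0.24, 0.20], [-0.14, 0.90, 0.42]]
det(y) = 0.18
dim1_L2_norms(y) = [0.65, 0.47, 0.72]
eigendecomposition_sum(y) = [[0.01, -0.05, -0.02], [-0.05, 0.29, 0.14], [-0.02, 0.14, 0.07]] + [[0.58, 0.15, -0.12], [0.15, 0.04, -0.03], [-0.12, -0.03, 0.03]] + [[0.06, -0.08, 0.2], [-0.08, 0.11, -0.26], [0.20, -0.26, 0.61]]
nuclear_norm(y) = 1.79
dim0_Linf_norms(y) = [0.65, 0.44, 0.7]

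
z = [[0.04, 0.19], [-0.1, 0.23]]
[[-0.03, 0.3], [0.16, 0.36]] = z @ [[-1.35,0.05],[0.13,1.57]]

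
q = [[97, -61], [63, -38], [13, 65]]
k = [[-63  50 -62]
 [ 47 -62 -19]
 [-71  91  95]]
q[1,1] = -38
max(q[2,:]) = 65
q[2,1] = 65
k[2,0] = -71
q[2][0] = 13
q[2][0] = 13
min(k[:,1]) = -62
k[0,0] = -63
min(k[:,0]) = -71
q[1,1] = -38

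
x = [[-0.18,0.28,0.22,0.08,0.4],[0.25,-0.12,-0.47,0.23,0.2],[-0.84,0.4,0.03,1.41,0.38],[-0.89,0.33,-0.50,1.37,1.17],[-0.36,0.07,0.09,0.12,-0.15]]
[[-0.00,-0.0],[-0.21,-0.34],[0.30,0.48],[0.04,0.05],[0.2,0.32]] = x @[[-0.40, -0.65], [-0.05, -0.08], [0.16, 0.27], [0.05, 0.08], [-0.25, -0.41]]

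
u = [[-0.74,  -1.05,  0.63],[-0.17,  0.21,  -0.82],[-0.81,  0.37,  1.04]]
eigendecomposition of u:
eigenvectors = [[-0.89+0.00j, (0.16-0.47j), 0.16+0.47j],[(-0.35+0j), (-0.22+0.52j), (-0.22-0.52j)],[(-0.3+0j), (0.66+0j), (0.66-0j)]]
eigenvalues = [(-0.94+0j), (0.72+0.87j), (0.72-0.87j)]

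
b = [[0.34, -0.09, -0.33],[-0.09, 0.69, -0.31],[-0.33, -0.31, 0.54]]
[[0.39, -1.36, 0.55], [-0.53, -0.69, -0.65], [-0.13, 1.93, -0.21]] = b @ [[1.47, -3.50, 0.28], [-0.39, -1.10, -1.36], [0.43, 0.80, -1.00]]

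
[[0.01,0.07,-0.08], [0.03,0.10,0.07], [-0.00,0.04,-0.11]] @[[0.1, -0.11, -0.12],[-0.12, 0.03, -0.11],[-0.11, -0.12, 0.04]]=[[0.0, 0.01, -0.01], [-0.02, -0.01, -0.01], [0.01, 0.01, -0.01]]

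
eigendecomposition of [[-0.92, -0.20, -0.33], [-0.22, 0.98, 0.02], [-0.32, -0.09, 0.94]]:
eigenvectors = [[-0.98+0.00j, (0.07+0.12j), 0.07-0.12j],[(-0.11+0j), (-0.71+0j), -0.71-0.00j],[(-0.17+0j), 0.06-0.69j, 0.06+0.69j]]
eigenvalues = [(-1+0j), (1+0.06j), (1-0.06j)]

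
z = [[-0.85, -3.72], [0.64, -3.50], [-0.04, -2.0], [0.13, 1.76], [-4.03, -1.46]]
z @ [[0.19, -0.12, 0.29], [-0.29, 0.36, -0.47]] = [[0.92, -1.24, 1.50], [1.14, -1.34, 1.83], [0.57, -0.72, 0.93], [-0.49, 0.62, -0.79], [-0.34, -0.04, -0.48]]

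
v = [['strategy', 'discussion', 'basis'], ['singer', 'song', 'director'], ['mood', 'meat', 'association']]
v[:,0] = ['strategy', 'singer', 'mood']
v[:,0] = ['strategy', 'singer', 'mood']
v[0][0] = 'strategy'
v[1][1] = 'song'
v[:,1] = ['discussion', 'song', 'meat']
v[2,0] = 'mood'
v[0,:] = ['strategy', 'discussion', 'basis']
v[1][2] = 'director'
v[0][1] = 'discussion'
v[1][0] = 'singer'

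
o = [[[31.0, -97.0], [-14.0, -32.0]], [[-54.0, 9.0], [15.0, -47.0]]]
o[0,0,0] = 31.0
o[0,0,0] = 31.0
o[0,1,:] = [-14.0, -32.0]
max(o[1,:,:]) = 15.0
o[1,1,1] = -47.0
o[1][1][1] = -47.0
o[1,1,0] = 15.0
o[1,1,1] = -47.0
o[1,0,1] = 9.0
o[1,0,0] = -54.0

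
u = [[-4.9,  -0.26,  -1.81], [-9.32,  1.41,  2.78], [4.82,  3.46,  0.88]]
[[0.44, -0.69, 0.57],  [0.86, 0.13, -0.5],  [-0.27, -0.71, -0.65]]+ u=[[-4.46, -0.95, -1.24],[-8.46, 1.54, 2.28],[4.55, 2.75, 0.23]]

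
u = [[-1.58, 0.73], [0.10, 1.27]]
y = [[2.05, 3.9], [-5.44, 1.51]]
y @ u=[[-2.85,6.45], [8.75,-2.05]]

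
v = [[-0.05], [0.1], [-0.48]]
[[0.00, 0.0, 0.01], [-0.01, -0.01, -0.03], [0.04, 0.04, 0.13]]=v @ [[-0.08, -0.08, -0.28]]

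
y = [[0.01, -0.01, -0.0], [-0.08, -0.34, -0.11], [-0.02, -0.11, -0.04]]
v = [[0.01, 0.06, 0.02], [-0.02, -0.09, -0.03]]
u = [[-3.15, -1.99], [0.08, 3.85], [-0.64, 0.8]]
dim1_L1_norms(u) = [5.14, 3.93, 1.44]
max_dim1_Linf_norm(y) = 0.34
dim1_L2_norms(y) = [0.01, 0.37, 0.12]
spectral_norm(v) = 0.12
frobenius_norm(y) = 0.39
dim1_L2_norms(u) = [3.73, 3.85, 1.02]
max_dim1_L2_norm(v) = 0.1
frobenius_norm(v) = 0.12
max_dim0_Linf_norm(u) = 3.85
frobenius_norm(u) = 5.46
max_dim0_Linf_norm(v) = 0.09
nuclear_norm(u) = 7.44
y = u @ v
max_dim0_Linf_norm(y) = 0.34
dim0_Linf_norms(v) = [0.02, 0.09, 0.03]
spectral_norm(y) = 0.38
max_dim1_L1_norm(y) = 0.53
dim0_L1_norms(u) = [3.87, 6.64]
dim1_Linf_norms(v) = [0.06, 0.09]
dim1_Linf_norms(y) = [0.01, 0.34, 0.11]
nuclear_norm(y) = 0.40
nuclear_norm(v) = 0.12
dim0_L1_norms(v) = [0.03, 0.15, 0.05]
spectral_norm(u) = 4.74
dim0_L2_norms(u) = [3.22, 4.41]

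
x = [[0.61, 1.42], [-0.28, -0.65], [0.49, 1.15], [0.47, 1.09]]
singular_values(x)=[2.42, 0.0]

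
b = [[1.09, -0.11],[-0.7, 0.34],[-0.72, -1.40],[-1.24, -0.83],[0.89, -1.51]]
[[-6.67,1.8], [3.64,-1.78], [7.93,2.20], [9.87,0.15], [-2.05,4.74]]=b @ [[-6.36, 1.42], [-2.39, -2.3]]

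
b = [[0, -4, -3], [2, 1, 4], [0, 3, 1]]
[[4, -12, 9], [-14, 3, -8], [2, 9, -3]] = b@[[0, 0, 2], [2, 3, 0], [-4, 0, -3]]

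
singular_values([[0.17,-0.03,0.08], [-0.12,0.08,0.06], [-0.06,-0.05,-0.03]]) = [0.23, 0.12, 0.04]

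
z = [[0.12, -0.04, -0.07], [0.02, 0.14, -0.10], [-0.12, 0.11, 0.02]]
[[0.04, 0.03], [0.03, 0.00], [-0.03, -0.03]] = z @ [[0.2, 0.24], [0.01, -0.02], [-0.23, -0.00]]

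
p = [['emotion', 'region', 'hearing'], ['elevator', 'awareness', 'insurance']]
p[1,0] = 'elevator'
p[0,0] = 'emotion'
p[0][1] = 'region'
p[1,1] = 'awareness'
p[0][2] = 'hearing'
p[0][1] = 'region'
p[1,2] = 'insurance'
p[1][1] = 'awareness'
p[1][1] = 'awareness'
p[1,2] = 'insurance'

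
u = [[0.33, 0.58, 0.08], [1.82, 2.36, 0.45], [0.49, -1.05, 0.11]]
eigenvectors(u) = [[0.22, 0.22, -0.13], [0.92, 0.02, -0.10], [-0.34, -0.98, 0.99]]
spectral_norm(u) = 3.13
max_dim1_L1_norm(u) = 4.63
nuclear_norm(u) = 4.17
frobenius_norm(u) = 3.30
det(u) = 0.01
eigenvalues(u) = [2.63, 0.02, 0.15]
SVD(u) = [[-0.21,-0.05,-0.98], [-0.96,0.2,0.2], [0.19,0.98,-0.09]] @ diag([3.134952963552616, 1.0310013715926003, 0.0024674048812850045]) @ [[-0.55, -0.82, -0.14], [0.8, -0.57, 0.19], [-0.23, -0.01, 0.97]]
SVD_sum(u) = [[0.37, 0.55, 0.09], [1.66, 2.48, 0.41], [-0.32, -0.48, -0.08]] + [[-0.04,0.03,-0.01], [0.16,-0.12,0.04], [0.81,-0.57,0.19]] + [[0.00, 0.0, -0.00], [-0.00, -0.0, 0.00], [0.00, 0.00, -0.0]]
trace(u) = 2.80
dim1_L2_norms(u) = [0.67, 3.01, 1.16]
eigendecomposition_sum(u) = [[0.47, 0.56, 0.11],[1.95, 2.34, 0.48],[-0.72, -0.87, -0.18]] + [[0.04, -0.01, 0.0], [0.0, -0.00, 0.00], [-0.18, 0.04, -0.02]] + [[-0.18,0.03,-0.04],[-0.14,0.02,-0.03],[1.39,-0.22,0.31]]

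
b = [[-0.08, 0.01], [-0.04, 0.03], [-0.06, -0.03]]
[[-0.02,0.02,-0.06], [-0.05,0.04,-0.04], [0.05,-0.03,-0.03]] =b@[[-0.00, -0.16, 0.65], [-1.78, 1.18, -0.46]]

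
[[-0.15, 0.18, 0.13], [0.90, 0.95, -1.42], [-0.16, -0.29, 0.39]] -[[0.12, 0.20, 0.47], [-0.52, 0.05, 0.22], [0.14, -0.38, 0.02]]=[[-0.27, -0.02, -0.34], [1.42, 0.9, -1.64], [-0.3, 0.09, 0.37]]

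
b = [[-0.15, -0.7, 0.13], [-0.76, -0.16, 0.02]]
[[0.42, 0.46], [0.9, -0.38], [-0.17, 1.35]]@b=[[-0.41, -0.37, 0.06],[0.15, -0.57, 0.11],[-1.0, -0.1, 0.00]]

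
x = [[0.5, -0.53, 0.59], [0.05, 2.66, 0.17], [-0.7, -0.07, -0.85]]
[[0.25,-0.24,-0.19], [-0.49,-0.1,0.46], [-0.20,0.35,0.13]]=x@ [[0.05, -0.21, -0.1], [-0.20, -0.02, 0.18], [0.21, -0.24, -0.08]]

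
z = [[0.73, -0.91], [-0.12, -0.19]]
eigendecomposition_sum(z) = [[0.76,-0.67], [-0.09,0.08]] + [[-0.03, -0.24], [-0.03, -0.27]]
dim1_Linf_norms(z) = [0.91, 0.19]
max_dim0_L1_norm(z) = 1.1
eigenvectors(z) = [[0.99, 0.66],[-0.12, 0.75]]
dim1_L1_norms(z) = [1.64, 0.31]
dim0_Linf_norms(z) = [0.73, 0.91]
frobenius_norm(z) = 1.19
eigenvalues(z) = [0.84, -0.3]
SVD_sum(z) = [[0.72, -0.92],[0.05, -0.06]] + [[0.01, 0.01], [-0.17, -0.13]]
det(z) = -0.25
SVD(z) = [[-1.0, -0.06], [-0.06, 1.0]] @ diag([1.1689862371637265, 0.21206408777016209]) @ [[-0.62, 0.79], [-0.79, -0.62]]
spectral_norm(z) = 1.17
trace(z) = 0.54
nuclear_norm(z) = 1.38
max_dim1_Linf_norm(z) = 0.91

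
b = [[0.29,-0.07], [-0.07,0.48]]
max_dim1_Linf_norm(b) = 0.48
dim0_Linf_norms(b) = [0.29, 0.48]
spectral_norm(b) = 0.50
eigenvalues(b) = [0.27, 0.5]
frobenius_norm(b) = 0.57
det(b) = 0.13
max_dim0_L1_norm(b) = 0.55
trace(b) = 0.77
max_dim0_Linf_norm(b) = 0.48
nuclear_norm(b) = 0.77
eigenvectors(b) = [[-0.95, 0.31], [-0.31, -0.95]]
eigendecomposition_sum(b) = [[0.24,0.08], [0.08,0.03]] + [[0.05, -0.15], [-0.15, 0.45]]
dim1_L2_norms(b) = [0.3, 0.49]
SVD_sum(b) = [[0.05, -0.15], [-0.15, 0.45]] + [[0.24, 0.08], [0.08, 0.03]]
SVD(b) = [[-0.31,  0.95], [0.95,  0.31]] @ diag([0.5030042372120596, 0.26699576278794046]) @ [[-0.31, 0.95], [0.95, 0.31]]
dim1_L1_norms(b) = [0.36, 0.55]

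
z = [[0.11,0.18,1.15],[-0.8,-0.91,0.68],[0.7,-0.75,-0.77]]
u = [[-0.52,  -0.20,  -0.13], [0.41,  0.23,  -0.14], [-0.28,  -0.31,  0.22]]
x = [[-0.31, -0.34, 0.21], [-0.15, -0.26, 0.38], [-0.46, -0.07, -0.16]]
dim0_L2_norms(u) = [0.72, 0.43, 0.29]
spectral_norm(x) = 0.71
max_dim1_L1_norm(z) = 2.39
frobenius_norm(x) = 0.86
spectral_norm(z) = 1.70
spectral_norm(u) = 0.83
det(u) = 0.01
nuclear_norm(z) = 3.66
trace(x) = -0.73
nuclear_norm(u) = 1.20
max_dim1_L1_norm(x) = 0.86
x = z @ u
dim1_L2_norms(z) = [1.17, 1.39, 1.28]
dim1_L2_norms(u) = [0.57, 0.49, 0.47]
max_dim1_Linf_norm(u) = 0.52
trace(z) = -1.57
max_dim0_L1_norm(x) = 0.92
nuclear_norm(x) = 1.25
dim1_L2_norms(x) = [0.51, 0.48, 0.49]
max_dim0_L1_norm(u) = 1.21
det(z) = 1.53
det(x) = 0.02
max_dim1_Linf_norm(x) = 0.46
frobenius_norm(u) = 0.89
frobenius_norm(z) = 2.22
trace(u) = -0.07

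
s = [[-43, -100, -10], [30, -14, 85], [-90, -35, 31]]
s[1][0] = 30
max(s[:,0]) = 30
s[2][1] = -35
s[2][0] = -90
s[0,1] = -100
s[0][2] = -10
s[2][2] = 31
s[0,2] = -10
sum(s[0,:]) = -153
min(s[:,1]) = -100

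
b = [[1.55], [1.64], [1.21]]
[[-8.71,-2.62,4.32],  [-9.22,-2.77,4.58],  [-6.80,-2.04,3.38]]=b@[[-5.62, -1.69, 2.79]]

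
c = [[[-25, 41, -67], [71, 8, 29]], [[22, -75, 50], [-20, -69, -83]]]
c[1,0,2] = 50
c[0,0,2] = -67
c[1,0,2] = 50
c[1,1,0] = -20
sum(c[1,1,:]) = -172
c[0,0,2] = -67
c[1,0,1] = -75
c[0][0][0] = -25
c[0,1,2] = 29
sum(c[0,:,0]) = 46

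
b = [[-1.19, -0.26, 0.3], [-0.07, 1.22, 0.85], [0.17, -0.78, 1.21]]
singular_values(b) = [1.53, 1.47, 1.18]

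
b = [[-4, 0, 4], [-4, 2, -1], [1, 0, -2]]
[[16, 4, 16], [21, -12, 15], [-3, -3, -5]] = b @ [[-5, 1, -3], [0, -3, 2], [-1, 2, 1]]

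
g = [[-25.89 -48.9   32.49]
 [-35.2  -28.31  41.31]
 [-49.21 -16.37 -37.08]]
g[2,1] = -16.37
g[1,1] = -28.31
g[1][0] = -35.2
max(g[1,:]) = 41.31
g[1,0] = -35.2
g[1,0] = -35.2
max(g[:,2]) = 41.31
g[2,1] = -16.37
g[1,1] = -28.31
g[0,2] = 32.49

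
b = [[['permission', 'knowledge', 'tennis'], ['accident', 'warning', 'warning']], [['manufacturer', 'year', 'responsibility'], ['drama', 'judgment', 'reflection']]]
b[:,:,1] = [['knowledge', 'warning'], ['year', 'judgment']]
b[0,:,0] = ['permission', 'accident']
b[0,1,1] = 'warning'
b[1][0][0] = 'manufacturer'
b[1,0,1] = 'year'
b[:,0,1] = ['knowledge', 'year']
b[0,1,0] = 'accident'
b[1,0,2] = 'responsibility'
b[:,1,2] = ['warning', 'reflection']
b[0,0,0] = 'permission'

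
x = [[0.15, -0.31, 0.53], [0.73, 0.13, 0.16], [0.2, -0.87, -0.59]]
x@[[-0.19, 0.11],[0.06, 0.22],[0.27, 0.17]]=[[0.1, 0.04], [-0.09, 0.14], [-0.25, -0.27]]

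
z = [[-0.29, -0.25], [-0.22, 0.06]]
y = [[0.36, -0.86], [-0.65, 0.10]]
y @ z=[[0.08, -0.14], [0.17, 0.17]]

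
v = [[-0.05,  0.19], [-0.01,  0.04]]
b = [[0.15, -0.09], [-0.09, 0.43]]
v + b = [[0.1, 0.10], [-0.10, 0.47]]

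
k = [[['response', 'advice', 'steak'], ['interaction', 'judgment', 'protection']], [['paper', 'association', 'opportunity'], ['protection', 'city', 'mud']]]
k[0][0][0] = 'response'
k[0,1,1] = 'judgment'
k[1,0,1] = 'association'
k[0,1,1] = 'judgment'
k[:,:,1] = [['advice', 'judgment'], ['association', 'city']]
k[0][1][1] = 'judgment'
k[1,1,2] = 'mud'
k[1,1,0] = 'protection'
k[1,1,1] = 'city'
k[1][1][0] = 'protection'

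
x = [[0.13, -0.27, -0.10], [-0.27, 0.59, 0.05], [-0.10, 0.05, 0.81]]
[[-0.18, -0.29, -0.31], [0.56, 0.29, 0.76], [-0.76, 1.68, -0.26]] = x@ [[-0.12, -0.22, -1.50], [0.98, 0.21, 0.64], [-1.01, 2.04, -0.54]]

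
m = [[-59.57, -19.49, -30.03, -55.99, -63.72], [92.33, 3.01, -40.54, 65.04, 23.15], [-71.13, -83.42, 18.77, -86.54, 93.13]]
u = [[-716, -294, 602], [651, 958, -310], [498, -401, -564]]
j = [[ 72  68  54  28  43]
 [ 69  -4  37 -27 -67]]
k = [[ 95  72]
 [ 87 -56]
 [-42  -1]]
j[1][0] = 69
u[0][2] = 602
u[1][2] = -310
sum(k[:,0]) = 140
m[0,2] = -30.03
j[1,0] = 69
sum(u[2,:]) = -467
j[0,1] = 68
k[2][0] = -42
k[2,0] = -42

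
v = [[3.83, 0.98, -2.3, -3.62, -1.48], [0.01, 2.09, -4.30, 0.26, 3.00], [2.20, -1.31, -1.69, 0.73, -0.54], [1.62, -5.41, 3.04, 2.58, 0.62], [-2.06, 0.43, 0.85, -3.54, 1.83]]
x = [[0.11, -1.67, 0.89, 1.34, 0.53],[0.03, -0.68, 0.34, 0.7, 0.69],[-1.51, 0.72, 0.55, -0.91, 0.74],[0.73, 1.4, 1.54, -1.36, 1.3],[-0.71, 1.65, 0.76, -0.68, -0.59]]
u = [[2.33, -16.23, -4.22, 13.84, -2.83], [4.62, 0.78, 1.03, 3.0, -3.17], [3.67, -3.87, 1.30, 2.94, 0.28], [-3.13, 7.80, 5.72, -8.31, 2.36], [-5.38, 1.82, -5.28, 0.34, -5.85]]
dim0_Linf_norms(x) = [1.51, 1.67, 1.54, 1.36, 1.3]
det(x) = 4.83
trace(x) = -1.97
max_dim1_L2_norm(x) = 2.9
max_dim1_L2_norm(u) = 22.05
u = v @ x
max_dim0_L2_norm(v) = 6.05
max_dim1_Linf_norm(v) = 5.41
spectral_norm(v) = 8.58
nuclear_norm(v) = 23.73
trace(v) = 8.64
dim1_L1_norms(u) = [39.45, 12.6, 12.06, 27.32, 18.67]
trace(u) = -9.75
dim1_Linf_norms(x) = [1.67, 0.7, 1.51, 1.54, 1.65]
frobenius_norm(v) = 12.15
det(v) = -572.63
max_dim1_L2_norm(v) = 6.94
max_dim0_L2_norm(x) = 2.91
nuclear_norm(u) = 46.34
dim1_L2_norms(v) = [6.02, 5.65, 3.2, 6.94, 4.59]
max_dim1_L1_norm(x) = 6.33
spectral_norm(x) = 3.82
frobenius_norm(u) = 28.98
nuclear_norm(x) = 9.32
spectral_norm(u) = 26.07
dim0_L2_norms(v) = [5.14, 6.04, 6.05, 5.74, 3.9]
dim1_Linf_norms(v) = [3.83, 4.3, 2.2, 5.41, 3.54]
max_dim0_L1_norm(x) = 6.12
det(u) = -2777.14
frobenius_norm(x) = 4.97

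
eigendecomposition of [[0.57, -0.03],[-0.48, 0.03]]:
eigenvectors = [[0.76, 0.05],[-0.65, 1.0]]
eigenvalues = [0.6, 0.0]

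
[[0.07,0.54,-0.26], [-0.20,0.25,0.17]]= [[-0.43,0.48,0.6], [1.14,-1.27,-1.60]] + [[0.5,  0.06,  -0.86], [-1.34,  1.52,  1.77]]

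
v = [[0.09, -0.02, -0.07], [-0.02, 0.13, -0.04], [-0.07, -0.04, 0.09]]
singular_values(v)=[0.17, 0.14, 0.01]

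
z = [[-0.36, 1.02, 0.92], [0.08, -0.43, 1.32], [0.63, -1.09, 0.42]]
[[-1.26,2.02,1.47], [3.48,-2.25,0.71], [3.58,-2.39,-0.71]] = z @ [[-0.61,  3.04,  -0.76],[-2.98,  3.68,  0.5],[1.7,  -0.69,  0.75]]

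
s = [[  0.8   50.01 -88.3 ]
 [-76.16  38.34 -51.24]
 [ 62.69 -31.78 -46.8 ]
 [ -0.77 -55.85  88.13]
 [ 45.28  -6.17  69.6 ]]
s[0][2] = -88.3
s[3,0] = -0.77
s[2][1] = -31.78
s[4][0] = 45.28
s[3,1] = -55.85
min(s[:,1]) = -55.85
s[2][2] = -46.8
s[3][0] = -0.77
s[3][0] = -0.77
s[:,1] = [50.01, 38.34, -31.78, -55.85, -6.17]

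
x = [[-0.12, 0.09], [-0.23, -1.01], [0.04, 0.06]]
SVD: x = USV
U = [[0.06, 0.98],[-1.0, 0.05],[0.06, -0.19]]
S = [1.04, 0.14]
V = [[0.22,0.98], [-0.98,0.22]]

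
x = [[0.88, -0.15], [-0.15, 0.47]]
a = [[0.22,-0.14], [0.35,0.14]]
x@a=[[0.14, -0.14], [0.13, 0.09]]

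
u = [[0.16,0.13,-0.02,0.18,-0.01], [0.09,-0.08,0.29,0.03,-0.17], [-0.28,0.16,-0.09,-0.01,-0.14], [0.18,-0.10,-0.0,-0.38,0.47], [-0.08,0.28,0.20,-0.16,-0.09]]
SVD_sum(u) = [[-0.03, 0.02, 0.00, 0.04, -0.06], [-0.04, 0.03, 0.01, 0.05, -0.08], [-0.08, 0.06, 0.01, 0.12, -0.18], [0.22, -0.17, -0.04, -0.31, 0.47], [-0.04, 0.03, 0.01, 0.05, -0.08]] + [[0.06,-0.07,-0.02,0.08,-0.00], [0.04,-0.04,-0.01,0.05,-0.00], [-0.11,0.12,0.03,-0.14,0.01], [-0.06,0.06,0.02,-0.07,0.00], [-0.16,0.18,0.05,-0.21,0.01]] + [[0.01, -0.00, 0.02, -0.0, -0.01],[0.13, -0.0, 0.28, -0.05, -0.07],[-0.07, 0.0, -0.14, 0.02, 0.04],[0.01, -0.00, 0.02, -0.0, -0.01],[0.08, -0.0, 0.16, -0.03, -0.04]] + [[0.11, 0.18, -0.03, 0.06, 0.05], [-0.04, -0.07, 0.01, -0.02, -0.02], [-0.02, -0.03, 0.00, -0.01, -0.01], [0.01, 0.01, -0.00, 0.0, 0.00], [0.04, 0.07, -0.01, 0.02, 0.02]] + [[-0.00,0.00,0.00,0.0,0.00],[-0.00,0.00,0.00,0.00,0.00],[-0.00,0.0,0.00,0.0,0.0],[-0.0,0.0,0.0,0.0,0.0],[0.0,-0.0,-0.0,-0.0,-0.00]]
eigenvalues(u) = [(-0.43+0j), (0.07+0.04j), (0.07-0.04j), (-0.1+0.25j), (-0.1-0.25j)]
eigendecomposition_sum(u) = [[(-0.08+0j),0.12+0.00j,-0.08+0.00j,0.05-0.00j,(-0.05+0j)], [(0.1-0j),(-0.16-0j),(0.1-0j),(-0.07+0j),(0.06-0j)], [-0.10+0.00j,(0.14+0j),(-0.1+0j),(0.06-0j),(-0.06+0j)], [(0.18-0j),-0.27-0.00j,0.18-0.00j,-0.11+0.00j,0.10-0.00j], [(0.04-0j),(-0.05-0j),0.04-0.00j,(-0.02+0j),(0.02-0j)]] + [[(0.14-0.18j), (0.11-0.2j), (0.09-0.24j), 0.06-0.12j, (-0.02+0.09j)],[-0.00+0.01j, -0.00+0.01j, 0.01j, (-0+0.01j), (-0-0j)],[(-0.11+0.17j), (-0.08+0.18j), (-0.06+0.22j), (-0.04+0.11j), 0.01-0.08j],[-0.05+0.14j, (-0.02+0.15j), (-0+0.17j), (-0.01+0.09j), (-0.01-0.06j)],[(-0.11+0.21j), -0.07+0.21j, (-0.05+0.26j), -0.04+0.13j, -0.09j]] + [[(0.14+0.18j), (0.11+0.2j), 0.09+0.24j, 0.06+0.12j, -0.02-0.09j], [-0.00-0.01j, (-0-0.01j), 0.00-0.01j, (-0-0.01j), -0.00+0.00j], [-0.11-0.17j, -0.08-0.18j, -0.06-0.22j, -0.04-0.11j, 0.01+0.08j], [(-0.05-0.14j), (-0.02-0.15j), (-0-0.17j), (-0.01-0.09j), (-0.01+0.06j)], [-0.11-0.21j, (-0.07-0.21j), -0.05-0.26j, -0.04-0.13j, 0.00+0.09j]] + [[(-0.02-0.01j), -0.10+0.02j, -0.06+0.09j, 0.01+0.05j, (0.03-0.12j)], [-0.00+0.02j, (0.04+0.09j), (0.09+0.04j), 0.05-0.02j, -0.11-0.01j], [0.02+0.01j, (0.08-0j), 0.07-0.06j, 0.00-0.04j, (-0.05+0.09j)], [(0.05-0.03j), (0.1-0.24j), (-0.08-0.27j), (-0.12-0.07j), (0.19+0.25j)], [(0.05+0.02j), 0.24-0.08j, 0.14-0.23j, -0.03-0.13j, -0.06+0.30j]] + [[-0.02+0.01j, (-0.1-0.02j), (-0.06-0.09j), (0.01-0.05j), 0.03+0.12j], [-0.00-0.02j, (0.04-0.09j), (0.09-0.04j), (0.05+0.02j), -0.11+0.01j], [0.02-0.01j, (0.08+0j), (0.07+0.06j), 0.00+0.04j, (-0.05-0.09j)], [(0.05+0.03j), (0.1+0.24j), -0.08+0.27j, -0.12+0.07j, 0.19-0.25j], [0.05-0.02j, (0.24+0.08j), 0.14+0.23j, (-0.03+0.13j), (-0.06-0.3j)]]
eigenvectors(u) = [[0.33+0.00j, -0.55-0.09j, -0.55+0.09j, 0.15+0.21j, (0.15-0.21j)], [(-0.43+0j), 0.03-0.01j, 0.03+0.01j, (0.16-0.17j), 0.16+0.17j], [0.40+0.00j, 0.48+0.03j, 0.48-0.03j, (-0.08-0.19j), (-0.08+0.19j)], [-0.73+0.00j, 0.36-0.07j, (0.36+0.07j), (-0.66+0j), (-0.66-0j)], [-0.15+0.00j, (0.57+0j), (0.57-0j), -0.42-0.47j, -0.42+0.47j]]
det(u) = -0.00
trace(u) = -0.48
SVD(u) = [[0.11, -0.29, -0.06, 0.87, -0.38], [0.15, -0.17, -0.79, -0.33, -0.46], [0.34, 0.51, 0.40, -0.13, -0.67], [-0.91, 0.25, -0.07, 0.05, -0.32], [0.15, 0.75, -0.45, 0.34, 0.31]] @ diag([0.6913016941257983, 0.4336774535383728, 0.4071986006356517, 0.2645323144902336, 0.006147212545614661]) @ [[-0.35, 0.27, 0.06, 0.49, -0.75],[-0.51, 0.56, 0.14, -0.64, 0.02],[-0.42, 0.00, -0.87, 0.14, 0.22],[0.49, 0.78, -0.13, 0.28, 0.23],[0.46, -0.01, -0.45, -0.50, -0.58]]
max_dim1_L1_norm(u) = 1.13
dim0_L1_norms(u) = [0.79, 0.75, 0.6, 0.76, 0.88]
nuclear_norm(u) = 1.80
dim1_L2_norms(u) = [0.27, 0.36, 0.36, 0.64, 0.4]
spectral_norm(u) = 0.69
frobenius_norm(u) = 0.95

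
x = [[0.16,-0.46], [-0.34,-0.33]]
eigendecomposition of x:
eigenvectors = [[0.9, 0.54], [-0.43, 0.84]]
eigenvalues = [0.38, -0.55]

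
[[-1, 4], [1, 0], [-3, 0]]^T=[[-1, 1, -3], [4, 0, 0]]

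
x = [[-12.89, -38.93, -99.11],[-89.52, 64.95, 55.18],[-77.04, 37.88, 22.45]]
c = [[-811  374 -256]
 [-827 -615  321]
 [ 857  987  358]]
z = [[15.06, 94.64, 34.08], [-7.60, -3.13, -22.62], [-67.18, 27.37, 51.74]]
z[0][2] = 34.08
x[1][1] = 64.95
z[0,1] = 94.64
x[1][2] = 55.18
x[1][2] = 55.18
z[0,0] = 15.06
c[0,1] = 374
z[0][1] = 94.64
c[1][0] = -827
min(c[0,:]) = -811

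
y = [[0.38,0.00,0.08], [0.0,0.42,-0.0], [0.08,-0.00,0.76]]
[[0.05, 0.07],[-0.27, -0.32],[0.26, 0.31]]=y@[[0.07, 0.09], [-0.65, -0.75], [0.34, 0.4]]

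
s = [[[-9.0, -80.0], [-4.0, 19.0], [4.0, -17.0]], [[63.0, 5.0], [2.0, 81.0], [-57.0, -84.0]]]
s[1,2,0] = -57.0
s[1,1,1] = 81.0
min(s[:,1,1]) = 19.0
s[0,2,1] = -17.0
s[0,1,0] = -4.0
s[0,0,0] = -9.0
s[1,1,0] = 2.0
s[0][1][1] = 19.0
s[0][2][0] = 4.0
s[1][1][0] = 2.0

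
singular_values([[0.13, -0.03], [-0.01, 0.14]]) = [0.16, 0.11]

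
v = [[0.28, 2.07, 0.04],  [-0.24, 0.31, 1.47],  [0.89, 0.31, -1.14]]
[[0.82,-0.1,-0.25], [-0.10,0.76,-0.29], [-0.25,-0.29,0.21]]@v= [[0.03, 1.59, 0.17], [-0.47, -0.06, 1.44], [0.19, -0.54, -0.68]]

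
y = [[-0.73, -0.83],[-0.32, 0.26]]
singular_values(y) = [1.11, 0.41]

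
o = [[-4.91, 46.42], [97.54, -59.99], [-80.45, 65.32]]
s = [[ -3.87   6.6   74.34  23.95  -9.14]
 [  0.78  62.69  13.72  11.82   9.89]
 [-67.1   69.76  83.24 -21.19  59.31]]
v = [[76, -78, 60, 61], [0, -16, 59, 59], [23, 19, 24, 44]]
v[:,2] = [60, 59, 24]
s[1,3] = 11.82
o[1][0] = 97.54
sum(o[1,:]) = 37.550000000000004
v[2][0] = 23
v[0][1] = -78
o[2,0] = -80.45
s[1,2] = 13.72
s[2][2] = 83.24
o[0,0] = -4.91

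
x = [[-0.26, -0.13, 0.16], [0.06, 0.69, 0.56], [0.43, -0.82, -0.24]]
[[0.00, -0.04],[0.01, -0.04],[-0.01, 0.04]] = x@[[-0.01,  0.08], [-0.00,  0.02], [0.01,  -0.10]]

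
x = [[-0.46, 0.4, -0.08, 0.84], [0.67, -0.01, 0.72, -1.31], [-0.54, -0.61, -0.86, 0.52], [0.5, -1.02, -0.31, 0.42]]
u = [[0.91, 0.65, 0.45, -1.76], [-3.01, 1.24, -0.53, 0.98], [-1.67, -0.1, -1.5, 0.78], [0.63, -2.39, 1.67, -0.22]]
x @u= [[-0.96, -1.8, 1.10, 0.95],[-1.39, 3.48, -2.96, -0.34],[3.11, -2.26, 2.24, -0.43],[4.31, -1.91, 1.93, -2.21]]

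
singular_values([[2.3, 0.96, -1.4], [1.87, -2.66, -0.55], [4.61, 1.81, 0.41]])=[5.63, 3.16, 1.42]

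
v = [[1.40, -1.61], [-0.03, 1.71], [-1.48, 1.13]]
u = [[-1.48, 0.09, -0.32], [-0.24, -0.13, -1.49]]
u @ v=[[-1.60, 2.18], [1.87, -1.52]]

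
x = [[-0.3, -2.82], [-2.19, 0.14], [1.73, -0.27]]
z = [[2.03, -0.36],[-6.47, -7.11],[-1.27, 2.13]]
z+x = [[1.73, -3.18], [-8.66, -6.97], [0.46, 1.86]]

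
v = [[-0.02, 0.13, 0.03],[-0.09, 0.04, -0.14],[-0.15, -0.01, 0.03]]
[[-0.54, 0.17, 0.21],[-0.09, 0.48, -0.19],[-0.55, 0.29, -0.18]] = v@[[3.40, -2.30, 1.32], [-3.06, 1.33, 1.59], [-2.44, -1.55, 0.99]]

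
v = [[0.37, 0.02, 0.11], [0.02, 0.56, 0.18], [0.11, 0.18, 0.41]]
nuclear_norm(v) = 1.34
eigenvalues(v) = [0.24, 0.4, 0.7]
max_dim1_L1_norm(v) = 0.76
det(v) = 0.07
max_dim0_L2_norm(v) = 0.59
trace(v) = 1.34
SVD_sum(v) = [[0.04, 0.13, 0.10], [0.13, 0.43, 0.31], [0.10, 0.31, 0.23]] + [[0.26, -0.16, 0.11], [-0.16, 0.10, -0.07], [0.11, -0.07, 0.05]] + [[0.07, 0.05, -0.10],[0.05, 0.03, -0.07],[-0.10, -0.07, 0.13]]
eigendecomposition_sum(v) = [[0.07, 0.05, -0.10], [0.05, 0.03, -0.07], [-0.1, -0.07, 0.13]] + [[0.26, -0.16, 0.11], [-0.16, 0.1, -0.07], [0.11, -0.07, 0.05]] + [[0.04, 0.13, 0.10], [0.13, 0.43, 0.31], [0.10, 0.31, 0.23]]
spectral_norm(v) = 0.70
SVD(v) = [[-0.24, 0.8, -0.55], [-0.78, -0.50, -0.38], [-0.58, 0.34, 0.74]] @ diag([0.6992410074437517, 0.4045696686208558, 0.23618932393539205]) @ [[-0.24, -0.78, -0.58], [0.8, -0.50, 0.34], [-0.55, -0.38, 0.74]]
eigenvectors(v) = [[0.55, -0.80, -0.24],[0.38, 0.50, -0.78],[-0.74, -0.34, -0.58]]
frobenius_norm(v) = 0.84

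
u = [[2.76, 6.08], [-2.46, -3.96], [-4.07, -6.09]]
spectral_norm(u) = 10.92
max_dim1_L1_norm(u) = 10.16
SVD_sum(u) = [[3.32, 5.76], [-2.33, -4.04], [-3.65, -6.33]] + [[-0.56, 0.32], [-0.13, 0.08], [-0.42, 0.24]]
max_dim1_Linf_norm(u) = 6.09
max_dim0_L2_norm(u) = 9.47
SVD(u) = [[-0.61,-0.78], [0.43,-0.19], [0.67,-0.59]] @ diag([10.922240661954799, 0.8214979746422062]) @ [[-0.5,-0.87], [0.87,-0.5]]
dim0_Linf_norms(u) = [4.07, 6.09]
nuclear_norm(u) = 11.74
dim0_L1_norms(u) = [9.29, 16.13]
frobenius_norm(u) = 10.95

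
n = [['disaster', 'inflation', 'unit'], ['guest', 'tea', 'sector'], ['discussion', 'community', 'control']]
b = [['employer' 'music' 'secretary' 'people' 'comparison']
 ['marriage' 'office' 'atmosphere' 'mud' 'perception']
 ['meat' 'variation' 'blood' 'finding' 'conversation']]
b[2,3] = 'finding'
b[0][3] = 'people'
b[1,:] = ['marriage', 'office', 'atmosphere', 'mud', 'perception']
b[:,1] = ['music', 'office', 'variation']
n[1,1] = 'tea'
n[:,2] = ['unit', 'sector', 'control']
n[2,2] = 'control'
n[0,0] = 'disaster'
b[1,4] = 'perception'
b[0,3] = 'people'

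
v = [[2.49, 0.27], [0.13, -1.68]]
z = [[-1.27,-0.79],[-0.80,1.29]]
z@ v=[[-3.26,  0.98],[-1.82,  -2.38]]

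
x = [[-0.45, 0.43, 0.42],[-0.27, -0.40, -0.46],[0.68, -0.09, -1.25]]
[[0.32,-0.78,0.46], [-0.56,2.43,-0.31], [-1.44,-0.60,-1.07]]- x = [[0.77, -1.21, 0.04], [-0.29, 2.83, 0.15], [-2.12, -0.51, 0.18]]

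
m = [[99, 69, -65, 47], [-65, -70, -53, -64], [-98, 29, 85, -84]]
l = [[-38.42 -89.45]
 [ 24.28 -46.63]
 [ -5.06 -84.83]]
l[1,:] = [24.28, -46.63]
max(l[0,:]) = -38.42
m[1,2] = -53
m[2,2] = 85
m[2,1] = 29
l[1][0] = 24.28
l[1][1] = -46.63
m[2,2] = 85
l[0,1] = -89.45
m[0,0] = 99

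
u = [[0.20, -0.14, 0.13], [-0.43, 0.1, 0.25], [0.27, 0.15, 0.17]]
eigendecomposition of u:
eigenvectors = [[-0.37, -0.67, 0.13],[-0.78, 0.66, 0.61],[0.5, -0.35, 0.78]]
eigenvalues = [-0.27, 0.41, 0.33]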